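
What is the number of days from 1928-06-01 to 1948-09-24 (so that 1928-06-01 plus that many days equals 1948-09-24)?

7420

Jun 1, 1928 → Jun 1, 1929: 365 days.
Jun 1, 1929 → Jun 1, 1930: 365 days.
Jun 1, 1930 → Jun 1, 1931: 365 days.
Jun 1, 1931 → Jun 1, 1932: 366 days (Feb 29, 1932 is in that span).
Jun 1, 1932 → Jun 1, 1933: 365 days.
Jun 1, 1933 → Jun 1, 1934: 365 days.
Jun 1, 1934 → Jun 1, 1935: 365 days.
Jun 1, 1935 → Jun 1, 1936: 366 days (Feb 29, 1936 is in that span).
Jun 1, 1936 → Jun 1, 1937: 365 days.
Jun 1, 1937 → Jun 1, 1938: 365 days.
Jun 1, 1938 → Jun 1, 1939: 365 days.
Jun 1, 1939 → Jun 1, 1940: 366 days (Feb 29, 1940 is in that span).
Jun 1, 1940 → Jun 1, 1941: 365 days.
Jun 1, 1941 → Jun 1, 1942: 365 days.
Jun 1, 1942 → Jun 1, 1943: 365 days.
Jun 1, 1943 → Jun 1, 1944: 366 days (Feb 29, 1944 is in that span).
Jun 1, 1944 → Jun 1, 1945: 365 days.
Jun 1, 1945 → Jun 1, 1946: 365 days.
Jun 1, 1946 → Jun 1, 1947: 365 days.
Jun 1, 1947 → Jun 1, 1948: 366 days (Feb 29, 1948 is in that span).
Jun 1, 1948 → Jul 1, 1948: 30 days (June has 30).
Jul 1, 1948 → Aug 1, 1948: 31 days (July has 31).
Aug 1, 1948 → Sep 1, 1948: 31 days (August has 31).
Sep 1, 1948 → Sep 24, 1948: 23 days.
Total: 7420 days.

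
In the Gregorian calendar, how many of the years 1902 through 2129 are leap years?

56

Multiples of 4 in [1902,2129]: 57.
Of those, multiples of 100: 2 (not leap unless ÷400).
Multiples of 400: 1.
Leap years = 57 − 2 + 1 = 56.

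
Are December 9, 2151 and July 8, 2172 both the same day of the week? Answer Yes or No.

No

From Dec 9, 2151 to Jul 8, 2172 is 7517 days.
7517 mod 7 = 6, so they are different weekdays.
(Dec 9, 2151 is a Thursday; Jul 8, 2172 is a Wednesday.)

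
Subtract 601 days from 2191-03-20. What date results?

−365 (one year) → Mar 20, 2190 (236 left).
−20 → Feb 28, 2190 (end of Feb, 28 days; 216 left).
−28 → Jan 31, 2190 (end of Jan, 31 days; 188 left).
−31 → Dec 31, 2189 (end of Dec, 31 days; 157 left).
−31 → Nov 30, 2189 (end of Nov, 30 days; 126 left).
−30 → Oct 31, 2189 (end of Oct, 31 days; 96 left).
−31 → Sep 30, 2189 (end of Sep, 30 days; 65 left).
−30 → Aug 31, 2189 (end of Aug, 31 days; 35 left).
−31 → Jul 31, 2189 (end of Jul, 31 days; 4 left).
−4 → Jul 27, 2189.

July 27, 2189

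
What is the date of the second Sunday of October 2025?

October 12, 2025

October 1, 2025 is a Wednesday.
The first Sunday is therefore October 5 (4 days later).
The second Sunday is 5 + 1×7 = October 12.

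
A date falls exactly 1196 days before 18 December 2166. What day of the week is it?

Friday

First find the weekday of Dec 18, 2166. Doomsday rule: the anchor day for the 2100s is Sunday. For year 66: 66÷12 = 5 r 6, and 6÷4 = 1, so 5+6+1 = 12.
Sunday + 12 ≡ Friday — that's 2166's doomsday.
In December the doomsday date is Dec 12.
Dec 18 is 6 days after Dec 12; 6 mod 7 = 6, so Friday + 6 = Thursday.
1196 mod 7 = 6, so 1196 days before a Thursday is Thursday − 6 = Friday.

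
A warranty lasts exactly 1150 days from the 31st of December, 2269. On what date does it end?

February 23, 2273

+365 (one year) → Dec 31, 2270 (785 left).
+365 (one year) → Dec 31, 2271 (420 left).
+366 (one year; includes Feb 29, 2272) → Dec 31, 2272 (54 left).
Dec has 31 days: +1 → Jan 1, 2273 (53 left).
Jan has 31 days: +31 → Feb 1, 2273 (22 left).
+22 → Feb 23, 2273.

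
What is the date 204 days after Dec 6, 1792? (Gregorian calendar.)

June 28, 1793

Dec has 31 days: +26 → Jan 1, 1793 (178 left).
Jan has 31 days: +31 → Feb 1, 1793 (147 left).
Feb has 28 days: +28 → Mar 1, 1793 (119 left).
Mar has 31 days: +31 → Apr 1, 1793 (88 left).
Apr has 30 days: +30 → May 1, 1793 (58 left).
May has 31 days: +31 → Jun 1, 1793 (27 left).
+27 → Jun 28, 1793.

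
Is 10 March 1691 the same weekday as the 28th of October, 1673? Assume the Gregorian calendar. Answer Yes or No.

From Oct 28, 1673 to Mar 10, 1691 is 6342 days.
6342 mod 7 = 0, so they are the same weekday.
(Oct 28, 1673 is a Saturday; Mar 10, 1691 is a Saturday.)

Yes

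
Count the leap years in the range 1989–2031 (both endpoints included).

10

Multiples of 4 in [1989,2031]: 10.
Of those, multiples of 100: 1 (not leap unless ÷400).
Multiples of 400: 1.
Leap years = 10 − 1 + 1 = 10.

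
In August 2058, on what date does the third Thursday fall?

August 1, 2058 is a Thursday.
The first Thursday is therefore August 1 (same day).
The third Thursday is 1 + 2×7 = August 15.

August 15, 2058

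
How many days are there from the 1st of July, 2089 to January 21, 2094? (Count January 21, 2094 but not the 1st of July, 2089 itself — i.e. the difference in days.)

Jul 1, 2089 → Jul 1, 2090: 365 days.
Jul 1, 2090 → Jul 1, 2091: 365 days.
Jul 1, 2091 → Jul 1, 2092: 366 days (Feb 29, 2092 is in that span).
Jul 1, 2092 → Jul 1, 2093: 365 days.
Jul 1, 2093 → Aug 1, 2093: 31 days (July has 31).
Aug 1, 2093 → Sep 1, 2093: 31 days (August has 31).
Sep 1, 2093 → Oct 1, 2093: 30 days (September has 30).
Oct 1, 2093 → Nov 1, 2093: 31 days (October has 31).
Nov 1, 2093 → Dec 1, 2093: 30 days (November has 30).
Dec 1, 2093 → Jan 1, 2094: 31 days (December has 31).
Jan 1, 2094 → Jan 21, 2094: 20 days.
Total: 1665 days.

1665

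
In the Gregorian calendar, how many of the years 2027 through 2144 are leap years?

29

Multiples of 4 in [2027,2144]: 30.
Of those, multiples of 100: 1 (not leap unless ÷400).
Multiples of 400: 0.
Leap years = 30 − 1 + 0 = 29.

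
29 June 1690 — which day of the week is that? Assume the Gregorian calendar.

Thursday

Doomsday rule: the anchor day for the 1600s is Tuesday. For year 90: 90÷12 = 7 r 6, and 6÷4 = 1, so 7+6+1 = 14.
Tuesday + 14 ≡ Tuesday — that's 1690's doomsday.
In June the doomsday date is Jun 6.
Jun 29 is 23 days after Jun 6; 23 mod 7 = 2, so Tuesday + 2 = Thursday.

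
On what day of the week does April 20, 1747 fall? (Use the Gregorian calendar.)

Doomsday rule: the anchor day for the 1700s is Sunday. For year 47: 47÷12 = 3 r 11, and 11÷4 = 2, so 3+11+2 = 16.
Sunday + 16 ≡ Tuesday — that's 1747's doomsday.
In April the doomsday date is Apr 4.
Apr 20 is 16 days after Apr 4; 16 mod 7 = 2, so Tuesday + 2 = Thursday.

Thursday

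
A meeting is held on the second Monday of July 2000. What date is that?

July 1, 2000 is a Saturday.
The first Monday is therefore July 3 (2 days later).
The second Monday is 3 + 1×7 = July 10.

July 10, 2000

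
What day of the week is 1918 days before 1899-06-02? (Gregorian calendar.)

First find the weekday of Jun 2, 1899. Doomsday rule: the anchor day for the 1800s is Friday. For year 99: 99÷12 = 8 r 3, and 3÷4 = 0, so 8+3+0 = 11.
Friday + 11 ≡ Tuesday — that's 1899's doomsday.
In June the doomsday date is Jun 6.
Jun 2 is 4 days before Jun 6; 4 mod 7 = 4, so Tuesday − 4 = Friday.
1918 mod 7 = 0, so 1918 days before a Friday is Friday − 0 = Friday.

Friday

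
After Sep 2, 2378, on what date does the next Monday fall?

Sep 2, 2378 is a Saturday.
From Saturday to the next Monday is 2 days.
Sep 2, 2378 + 2 = Sep 4, 2378.

September 4, 2378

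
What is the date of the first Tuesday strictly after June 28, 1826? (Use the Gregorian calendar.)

July 4, 1826

Jun 28, 1826 is a Wednesday.
From Wednesday to the next Tuesday is 6 days.
Jun 28, 1826 + 6 = Jul 4, 1826.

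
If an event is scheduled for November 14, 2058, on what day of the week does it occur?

Doomsday rule: the anchor day for the 2000s is Tuesday. For year 58: 58÷12 = 4 r 10, and 10÷4 = 2, so 4+10+2 = 16.
Tuesday + 16 ≡ Thursday — that's 2058's doomsday.
In November the doomsday date is Nov 7.
Nov 14 is 7 days after Nov 7; 7 mod 7 = 0, so Thursday + 0 = Thursday.

Thursday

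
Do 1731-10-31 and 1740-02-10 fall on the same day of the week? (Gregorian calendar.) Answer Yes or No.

Yes

From Oct 31, 1731 to Feb 10, 1740 is 3024 days.
3024 mod 7 = 0, so they are the same weekday.
(Oct 31, 1731 is a Wednesday; Feb 10, 1740 is a Wednesday.)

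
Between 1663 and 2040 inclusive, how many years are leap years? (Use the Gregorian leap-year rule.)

92

Multiples of 4 in [1663,2040]: 95.
Of those, multiples of 100: 4 (not leap unless ÷400).
Multiples of 400: 1.
Leap years = 95 − 4 + 1 = 92.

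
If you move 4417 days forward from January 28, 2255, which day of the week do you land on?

Jan 28, 2255 is a Sunday.
4417 mod 7 = 0, so 4417 days after a Sunday is Sunday + 0 = Sunday.

Sunday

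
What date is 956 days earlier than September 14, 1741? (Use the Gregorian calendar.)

−365 (one year) → Sep 14, 1740 (591 left).
−366 (one year; includes Feb 29, 1740) → Sep 14, 1739 (225 left).
−14 → Aug 31, 1739 (end of Aug, 31 days; 211 left).
−31 → Jul 31, 1739 (end of Jul, 31 days; 180 left).
−31 → Jun 30, 1739 (end of Jun, 30 days; 149 left).
−30 → May 31, 1739 (end of May, 31 days; 119 left).
−31 → Apr 30, 1739 (end of Apr, 30 days; 88 left).
−30 → Mar 31, 1739 (end of Mar, 31 days; 58 left).
−31 → Feb 28, 1739 (end of Feb, 28 days; 27 left).
−27 → Feb 1, 1739.

February 1, 1739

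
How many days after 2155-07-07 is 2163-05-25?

2879

Jul 7, 2155 → Jul 7, 2156: 366 days (Feb 29, 2156 is in that span).
Jul 7, 2156 → Jul 7, 2157: 365 days.
Jul 7, 2157 → Jul 7, 2158: 365 days.
Jul 7, 2158 → Jul 7, 2159: 365 days.
Jul 7, 2159 → Jul 7, 2160: 366 days (Feb 29, 2160 is in that span).
Jul 7, 2160 → Jul 7, 2161: 365 days.
Jul 7, 2161 → Jul 7, 2162: 365 days.
Jul 7, 2162 → Aug 7, 2162: 31 days (July has 31).
Aug 7, 2162 → Sep 7, 2162: 31 days (August has 31).
Sep 7, 2162 → Oct 7, 2162: 30 days (September has 30).
Oct 7, 2162 → Nov 7, 2162: 31 days (October has 31).
Nov 7, 2162 → Dec 7, 2162: 30 days (November has 30).
Dec 7, 2162 → Jan 7, 2163: 31 days (December has 31).
Jan 7, 2163 → Feb 7, 2163: 31 days (January has 31).
Feb 7, 2163 → Mar 7, 2163: 28 days (February has 28).
Mar 7, 2163 → Apr 7, 2163: 31 days (March has 31).
Apr 7, 2163 → May 7, 2163: 30 days (April has 30).
May 7, 2163 → May 25, 2163: 18 days.
Total: 2879 days.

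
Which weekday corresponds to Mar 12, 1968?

Tuesday

January 1, 1968 is a Monday.
Jan 1, 1968 → Feb 1, 1968: 31 days (January has 31).
Feb 1, 1968 → Mar 1, 1968: 29 days (February has 29).
Mar 1, 1968 → Mar 12, 1968: 11 days.
Total: 71 days.
71 mod 7 = 1, so Monday + 1 = Tuesday.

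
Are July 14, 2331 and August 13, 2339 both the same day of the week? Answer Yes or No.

From Jul 14, 2331 to Aug 13, 2339 is 2952 days.
2952 mod 7 = 5, so they are different weekdays.
(Jul 14, 2331 is a Tuesday; Aug 13, 2339 is a Sunday.)

No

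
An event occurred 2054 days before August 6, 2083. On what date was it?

December 21, 2077

−365 (one year) → Aug 6, 2082 (1689 left).
−365 (one year) → Aug 6, 2081 (1324 left).
−365 (one year) → Aug 6, 2080 (959 left).
−366 (one year; includes Feb 29, 2080) → Aug 6, 2079 (593 left).
−365 (one year) → Aug 6, 2078 (228 left).
−6 → Jul 31, 2078 (end of Jul, 31 days; 222 left).
−31 → Jun 30, 2078 (end of Jun, 30 days; 191 left).
−30 → May 31, 2078 (end of May, 31 days; 161 left).
−31 → Apr 30, 2078 (end of Apr, 30 days; 130 left).
−30 → Mar 31, 2078 (end of Mar, 31 days; 100 left).
−31 → Feb 28, 2078 (end of Feb, 28 days; 69 left).
−28 → Jan 31, 2078 (end of Jan, 31 days; 41 left).
−31 → Dec 31, 2077 (end of Dec, 31 days; 10 left).
−10 → Dec 21, 2077.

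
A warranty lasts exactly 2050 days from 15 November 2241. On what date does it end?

+365 (one year) → Nov 15, 2242 (1685 left).
+365 (one year) → Nov 15, 2243 (1320 left).
+366 (one year; includes Feb 29, 2244) → Nov 15, 2244 (954 left).
+365 (one year) → Nov 15, 2245 (589 left).
+365 (one year) → Nov 15, 2246 (224 left).
Nov has 30 days: +16 → Dec 1, 2246 (208 left).
Dec has 31 days: +31 → Jan 1, 2247 (177 left).
Jan has 31 days: +31 → Feb 1, 2247 (146 left).
Feb has 28 days: +28 → Mar 1, 2247 (118 left).
Mar has 31 days: +31 → Apr 1, 2247 (87 left).
Apr has 30 days: +30 → May 1, 2247 (57 left).
May has 31 days: +31 → Jun 1, 2247 (26 left).
+26 → Jun 27, 2247.

June 27, 2247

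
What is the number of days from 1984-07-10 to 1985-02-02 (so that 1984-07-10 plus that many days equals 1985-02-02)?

Jul 10, 1984 → Aug 10, 1984: 31 days (July has 31).
Aug 10, 1984 → Sep 10, 1984: 31 days (August has 31).
Sep 10, 1984 → Oct 10, 1984: 30 days (September has 30).
Oct 10, 1984 → Nov 10, 1984: 31 days (October has 31).
Nov 10, 1984 → Dec 10, 1984: 30 days (November has 30).
Dec 10, 1984 → Jan 10, 1985: 31 days (December has 31).
Jan 10, 1985 → Feb 2, 1985: 23 days.
Total: 207 days.

207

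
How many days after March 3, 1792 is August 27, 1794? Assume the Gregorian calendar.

907

Mar 3, 1792 → Mar 3, 1793: 365 days.
Mar 3, 1793 → Mar 3, 1794: 365 days.
Mar 3, 1794 → Apr 3, 1794: 31 days (March has 31).
Apr 3, 1794 → May 3, 1794: 30 days (April has 30).
May 3, 1794 → Jun 3, 1794: 31 days (May has 31).
Jun 3, 1794 → Jul 3, 1794: 30 days (June has 30).
Jul 3, 1794 → Aug 3, 1794: 31 days (July has 31).
Aug 3, 1794 → Aug 27, 1794: 24 days.
Total: 907 days.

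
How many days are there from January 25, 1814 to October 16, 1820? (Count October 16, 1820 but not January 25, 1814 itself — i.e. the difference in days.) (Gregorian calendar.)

Jan 25, 1814 → Jan 25, 1815: 365 days.
Jan 25, 1815 → Jan 25, 1816: 365 days.
Jan 25, 1816 → Jan 25, 1817: 366 days (Feb 29, 1816 is in that span).
Jan 25, 1817 → Jan 25, 1818: 365 days.
Jan 25, 1818 → Jan 25, 1819: 365 days.
Jan 25, 1819 → Jan 25, 1820: 365 days.
Jan 25, 1820 → Feb 25, 1820: 31 days (January has 31).
Feb 25, 1820 → Mar 25, 1820: 29 days (February has 29).
Mar 25, 1820 → Apr 25, 1820: 31 days (March has 31).
Apr 25, 1820 → May 25, 1820: 30 days (April has 30).
May 25, 1820 → Jun 25, 1820: 31 days (May has 31).
Jun 25, 1820 → Jul 25, 1820: 30 days (June has 30).
Jul 25, 1820 → Aug 25, 1820: 31 days (July has 31).
Aug 25, 1820 → Sep 25, 1820: 31 days (August has 31).
Sep 25, 1820 → Oct 16, 1820: 21 days.
Total: 2456 days.

2456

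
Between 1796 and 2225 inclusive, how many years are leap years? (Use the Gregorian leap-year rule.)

Multiples of 4 in [1796,2225]: 108.
Of those, multiples of 100: 5 (not leap unless ÷400).
Multiples of 400: 1.
Leap years = 108 − 5 + 1 = 104.

104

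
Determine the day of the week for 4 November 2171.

Doomsday rule: the anchor day for the 2100s is Sunday. For year 71: 71÷12 = 5 r 11, and 11÷4 = 2, so 5+11+2 = 18.
Sunday + 18 ≡ Thursday — that's 2171's doomsday.
In November the doomsday date is Nov 7.
Nov 4 is 3 days before Nov 7; 3 mod 7 = 3, so Thursday − 3 = Monday.

Monday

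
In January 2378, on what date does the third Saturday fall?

January 1, 2378 is a Sunday.
The first Saturday is therefore January 7 (6 days later).
The third Saturday is 7 + 2×7 = January 21.

January 21, 2378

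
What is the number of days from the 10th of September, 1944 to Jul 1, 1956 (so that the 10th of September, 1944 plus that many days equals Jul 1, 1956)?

4312

Sep 10, 1944 → Sep 10, 1945: 365 days.
Sep 10, 1945 → Sep 10, 1946: 365 days.
Sep 10, 1946 → Sep 10, 1947: 365 days.
Sep 10, 1947 → Sep 10, 1948: 366 days (Feb 29, 1948 is in that span).
Sep 10, 1948 → Sep 10, 1949: 365 days.
Sep 10, 1949 → Sep 10, 1950: 365 days.
Sep 10, 1950 → Sep 10, 1951: 365 days.
Sep 10, 1951 → Sep 10, 1952: 366 days (Feb 29, 1952 is in that span).
Sep 10, 1952 → Sep 10, 1953: 365 days.
Sep 10, 1953 → Sep 10, 1954: 365 days.
Sep 10, 1954 → Sep 10, 1955: 365 days.
Sep 10, 1955 → Oct 10, 1955: 30 days (September has 30).
Oct 10, 1955 → Nov 10, 1955: 31 days (October has 31).
Nov 10, 1955 → Dec 10, 1955: 30 days (November has 30).
Dec 10, 1955 → Jan 10, 1956: 31 days (December has 31).
Jan 10, 1956 → Feb 10, 1956: 31 days (January has 31).
Feb 10, 1956 → Mar 10, 1956: 29 days (February has 29).
Mar 10, 1956 → Apr 10, 1956: 31 days (March has 31).
Apr 10, 1956 → May 10, 1956: 30 days (April has 30).
May 10, 1956 → Jun 10, 1956: 31 days (May has 31).
Jun 10, 1956 → Jul 1, 1956: 21 days.
Total: 4312 days.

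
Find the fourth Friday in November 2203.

November 1, 2203 is a Tuesday.
The first Friday is therefore November 4 (3 days later).
The fourth Friday is 4 + 3×7 = November 25.

November 25, 2203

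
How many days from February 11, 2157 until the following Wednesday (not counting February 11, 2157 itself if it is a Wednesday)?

Feb 11, 2157 is a Friday.
From Friday to the next Wednesday is 5 days.

5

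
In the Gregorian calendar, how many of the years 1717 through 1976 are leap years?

Multiples of 4 in [1717,1976]: 65.
Of those, multiples of 100: 2 (not leap unless ÷400).
Multiples of 400: 0.
Leap years = 65 − 2 + 0 = 63.

63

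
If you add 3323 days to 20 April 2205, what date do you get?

May 26, 2214

+365 (one year) → Apr 20, 2206 (2958 left).
+365 (one year) → Apr 20, 2207 (2593 left).
+366 (one year; includes Feb 29, 2208) → Apr 20, 2208 (2227 left).
+365 (one year) → Apr 20, 2209 (1862 left).
+365 (one year) → Apr 20, 2210 (1497 left).
+365 (one year) → Apr 20, 2211 (1132 left).
+366 (one year; includes Feb 29, 2212) → Apr 20, 2212 (766 left).
+365 (one year) → Apr 20, 2213 (401 left).
+365 (one year) → Apr 20, 2214 (36 left).
Apr has 30 days: +11 → May 1, 2214 (25 left).
+25 → May 26, 2214.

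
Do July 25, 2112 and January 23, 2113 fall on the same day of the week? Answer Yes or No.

From Jul 25, 2112 to Jan 23, 2113 is 182 days.
182 mod 7 = 0, so they are the same weekday.
(Jul 25, 2112 is a Monday; Jan 23, 2113 is a Monday.)

Yes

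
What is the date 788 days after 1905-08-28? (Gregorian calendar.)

+365 (one year) → Aug 28, 1906 (423 left).
+365 (one year) → Aug 28, 1907 (58 left).
Aug has 31 days: +4 → Sep 1, 1907 (54 left).
Sep has 30 days: +30 → Oct 1, 1907 (24 left).
+24 → Oct 25, 1907.

October 25, 1907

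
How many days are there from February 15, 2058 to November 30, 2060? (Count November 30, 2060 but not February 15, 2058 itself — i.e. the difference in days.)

Feb 15, 2058 → Feb 15, 2059: 365 days.
Feb 15, 2059 → Feb 15, 2060: 365 days.
Feb 15, 2060 → Mar 15, 2060: 29 days (February has 29).
Mar 15, 2060 → Apr 15, 2060: 31 days (March has 31).
Apr 15, 2060 → May 15, 2060: 30 days (April has 30).
May 15, 2060 → Jun 15, 2060: 31 days (May has 31).
Jun 15, 2060 → Jul 15, 2060: 30 days (June has 30).
Jul 15, 2060 → Aug 15, 2060: 31 days (July has 31).
Aug 15, 2060 → Sep 15, 2060: 31 days (August has 31).
Sep 15, 2060 → Oct 15, 2060: 30 days (September has 30).
Oct 15, 2060 → Nov 15, 2060: 31 days (October has 31).
Nov 15, 2060 → Nov 30, 2060: 15 days.
Total: 1019 days.

1019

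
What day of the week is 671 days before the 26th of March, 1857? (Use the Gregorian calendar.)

Friday

First find the weekday of Mar 26, 1857. Doomsday rule: the anchor day for the 1800s is Friday. For year 57: 57÷12 = 4 r 9, and 9÷4 = 2, so 4+9+2 = 15.
Friday + 15 ≡ Saturday — that's 1857's doomsday.
In March the doomsday date is Mar 14.
Mar 26 is 12 days after Mar 14; 12 mod 7 = 5, so Saturday + 5 = Thursday.
671 mod 7 = 6, so 671 days before a Thursday is Thursday − 6 = Friday.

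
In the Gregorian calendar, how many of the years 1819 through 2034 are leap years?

Multiples of 4 in [1819,2034]: 54.
Of those, multiples of 100: 2 (not leap unless ÷400).
Multiples of 400: 1.
Leap years = 54 − 2 + 1 = 53.

53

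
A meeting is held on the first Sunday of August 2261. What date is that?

August 4, 2261

August 1, 2261 is a Thursday.
The first Sunday is therefore August 4 (3 days later).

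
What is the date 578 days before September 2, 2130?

−365 (one year) → Sep 2, 2129 (213 left).
−2 → Aug 31, 2129 (end of Aug, 31 days; 211 left).
−31 → Jul 31, 2129 (end of Jul, 31 days; 180 left).
−31 → Jun 30, 2129 (end of Jun, 30 days; 149 left).
−30 → May 31, 2129 (end of May, 31 days; 119 left).
−31 → Apr 30, 2129 (end of Apr, 30 days; 88 left).
−30 → Mar 31, 2129 (end of Mar, 31 days; 58 left).
−31 → Feb 28, 2129 (end of Feb, 28 days; 27 left).
−27 → Feb 1, 2129.

February 1, 2129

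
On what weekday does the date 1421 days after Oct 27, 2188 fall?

Oct 27, 2188 is a Monday.
1421 mod 7 = 0, so 1421 days after a Monday is Monday + 0 = Monday.

Monday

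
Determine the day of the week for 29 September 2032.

Wednesday

January 1, 2032 is a Thursday.
Jan 1, 2032 → Feb 1, 2032: 31 days (January has 31).
Feb 1, 2032 → Mar 1, 2032: 29 days (February has 29).
Mar 1, 2032 → Apr 1, 2032: 31 days (March has 31).
Apr 1, 2032 → May 1, 2032: 30 days (April has 30).
May 1, 2032 → Jun 1, 2032: 31 days (May has 31).
Jun 1, 2032 → Jul 1, 2032: 30 days (June has 30).
Jul 1, 2032 → Aug 1, 2032: 31 days (July has 31).
Aug 1, 2032 → Sep 1, 2032: 31 days (August has 31).
Sep 1, 2032 → Sep 29, 2032: 28 days.
Total: 272 days.
272 mod 7 = 6, so Thursday + 6 = Wednesday.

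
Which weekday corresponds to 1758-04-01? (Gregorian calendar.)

Doomsday rule: the anchor day for the 1700s is Sunday. For year 58: 58÷12 = 4 r 10, and 10÷4 = 2, so 4+10+2 = 16.
Sunday + 16 ≡ Tuesday — that's 1758's doomsday.
In April the doomsday date is Apr 4.
Apr 1 is 3 days before Apr 4; 3 mod 7 = 3, so Tuesday − 3 = Saturday.

Saturday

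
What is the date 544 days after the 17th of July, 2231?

+366 (one year; includes Feb 29, 2232) → Jul 17, 2232 (178 left).
Jul has 31 days: +15 → Aug 1, 2232 (163 left).
Aug has 31 days: +31 → Sep 1, 2232 (132 left).
Sep has 30 days: +30 → Oct 1, 2232 (102 left).
Oct has 31 days: +31 → Nov 1, 2232 (71 left).
Nov has 30 days: +30 → Dec 1, 2232 (41 left).
Dec has 31 days: +31 → Jan 1, 2233 (10 left).
+10 → Jan 11, 2233.

January 11, 2233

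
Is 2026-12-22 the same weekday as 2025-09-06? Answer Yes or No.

From Sep 6, 2025 to Dec 22, 2026 is 472 days.
472 mod 7 = 3, so they are different weekdays.
(Sep 6, 2025 is a Saturday; Dec 22, 2026 is a Tuesday.)

No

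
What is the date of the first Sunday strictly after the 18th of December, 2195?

December 20, 2195

Dec 18, 2195 is a Friday.
From Friday to the next Sunday is 2 days.
Dec 18, 2195 + 2 = Dec 20, 2195.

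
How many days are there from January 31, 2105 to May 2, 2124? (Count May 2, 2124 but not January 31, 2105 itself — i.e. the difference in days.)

Jan 31, 2105 → Jan 31, 2106: 365 days.
Jan 31, 2106 → Jan 31, 2107: 365 days.
Jan 31, 2107 → Jan 31, 2108: 365 days.
Jan 31, 2108 → Jan 31, 2109: 366 days (Feb 29, 2108 is in that span).
Jan 31, 2109 → Jan 31, 2110: 365 days.
Jan 31, 2110 → Jan 31, 2111: 365 days.
Jan 31, 2111 → Jan 31, 2112: 365 days.
Jan 31, 2112 → Jan 31, 2113: 366 days (Feb 29, 2112 is in that span).
Jan 31, 2113 → Jan 31, 2114: 365 days.
Jan 31, 2114 → Jan 31, 2115: 365 days.
Jan 31, 2115 → Jan 31, 2116: 365 days.
Jan 31, 2116 → Jan 31, 2117: 366 days (Feb 29, 2116 is in that span).
Jan 31, 2117 → Jan 31, 2118: 365 days.
Jan 31, 2118 → Jan 31, 2119: 365 days.
Jan 31, 2119 → Jan 31, 2120: 365 days.
Jan 31, 2120 → Jan 31, 2121: 366 days (Feb 29, 2120 is in that span).
Jan 31, 2121 → Jan 31, 2122: 365 days.
Jan 31, 2122 → Jan 31, 2123: 365 days.
Jan 31, 2123 → Jan 31, 2124: 365 days.
Jan 31, 2124 → Feb 29, 2124: 29 days (January has 31).
Feb 29, 2124 → Mar 29, 2124: 29 days (February has 29).
Mar 29, 2124 → Apr 29, 2124: 31 days (March has 31).
Apr 29, 2124 → May 2, 2124: 3 days.
Total: 7031 days.

7031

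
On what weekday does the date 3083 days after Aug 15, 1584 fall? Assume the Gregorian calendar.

First find the weekday of Aug 15, 1584. Doomsday rule: the anchor day for the 1500s is Wednesday. For year 84: 84÷12 = 7 r 0, and 0÷4 = 0, so 7+0+0 = 7.
Wednesday + 7 ≡ Wednesday — that's 1584's doomsday.
In August the doomsday date is Aug 8.
Aug 15 is 7 days after Aug 8; 7 mod 7 = 0, so Wednesday + 0 = Wednesday.
3083 mod 7 = 3, so 3083 days after a Wednesday is Wednesday + 3 = Saturday.

Saturday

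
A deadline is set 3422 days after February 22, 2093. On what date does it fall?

+365 (one year) → Feb 22, 2094 (3057 left).
+365 (one year) → Feb 22, 2095 (2692 left).
+365 (one year) → Feb 22, 2096 (2327 left).
+366 (one year; includes Feb 29, 2096) → Feb 22, 2097 (1961 left).
+365 (one year) → Feb 22, 2098 (1596 left).
+365 (one year) → Feb 22, 2099 (1231 left).
+365 (one year) → Feb 22, 2100 (866 left).
+365 (one year) → Feb 22, 2101 (501 left).
+365 (one year) → Feb 22, 2102 (136 left).
Feb has 28 days: +7 → Mar 1, 2102 (129 left).
Mar has 31 days: +31 → Apr 1, 2102 (98 left).
Apr has 30 days: +30 → May 1, 2102 (68 left).
May has 31 days: +31 → Jun 1, 2102 (37 left).
Jun has 30 days: +30 → Jul 1, 2102 (7 left).
+7 → Jul 8, 2102.

July 8, 2102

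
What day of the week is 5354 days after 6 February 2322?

Feb 6, 2322 is a Monday.
5354 mod 7 = 6, so 5354 days after a Monday is Monday + 6 = Sunday.

Sunday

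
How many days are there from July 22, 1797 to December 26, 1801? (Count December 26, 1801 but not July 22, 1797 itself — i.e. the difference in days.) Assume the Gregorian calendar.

Jul 22, 1797 → Jul 22, 1798: 365 days.
Jul 22, 1798 → Jul 22, 1799: 365 days.
Jul 22, 1799 → Jul 22, 1800: 365 days.
Jul 22, 1800 → Jul 22, 1801: 365 days.
Jul 22, 1801 → Aug 22, 1801: 31 days (July has 31).
Aug 22, 1801 → Sep 22, 1801: 31 days (August has 31).
Sep 22, 1801 → Oct 22, 1801: 30 days (September has 30).
Oct 22, 1801 → Nov 22, 1801: 31 days (October has 31).
Nov 22, 1801 → Dec 22, 1801: 30 days (November has 30).
Dec 22, 1801 → Dec 26, 1801: 4 days.
Total: 1617 days.

1617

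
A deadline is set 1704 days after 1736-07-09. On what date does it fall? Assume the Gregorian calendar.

+365 (one year) → Jul 9, 1737 (1339 left).
+365 (one year) → Jul 9, 1738 (974 left).
+365 (one year) → Jul 9, 1739 (609 left).
+366 (one year; includes Feb 29, 1740) → Jul 9, 1740 (243 left).
Jul has 31 days: +23 → Aug 1, 1740 (220 left).
Aug has 31 days: +31 → Sep 1, 1740 (189 left).
Sep has 30 days: +30 → Oct 1, 1740 (159 left).
Oct has 31 days: +31 → Nov 1, 1740 (128 left).
Nov has 30 days: +30 → Dec 1, 1740 (98 left).
Dec has 31 days: +31 → Jan 1, 1741 (67 left).
Jan has 31 days: +31 → Feb 1, 1741 (36 left).
Feb has 28 days: +28 → Mar 1, 1741 (8 left).
+8 → Mar 9, 1741.

March 9, 1741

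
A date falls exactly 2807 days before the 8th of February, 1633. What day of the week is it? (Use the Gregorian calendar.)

Feb 8, 1633 is a Tuesday.
2807 mod 7 = 0, so 2807 days before a Tuesday is Tuesday − 0 = Tuesday.

Tuesday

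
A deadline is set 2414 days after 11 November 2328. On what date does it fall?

June 22, 2335

+365 (one year) → Nov 11, 2329 (2049 left).
+365 (one year) → Nov 11, 2330 (1684 left).
+365 (one year) → Nov 11, 2331 (1319 left).
+366 (one year; includes Feb 29, 2332) → Nov 11, 2332 (953 left).
+365 (one year) → Nov 11, 2333 (588 left).
+365 (one year) → Nov 11, 2334 (223 left).
Nov has 30 days: +20 → Dec 1, 2334 (203 left).
Dec has 31 days: +31 → Jan 1, 2335 (172 left).
Jan has 31 days: +31 → Feb 1, 2335 (141 left).
Feb has 28 days: +28 → Mar 1, 2335 (113 left).
Mar has 31 days: +31 → Apr 1, 2335 (82 left).
Apr has 30 days: +30 → May 1, 2335 (52 left).
May has 31 days: +31 → Jun 1, 2335 (21 left).
+21 → Jun 22, 2335.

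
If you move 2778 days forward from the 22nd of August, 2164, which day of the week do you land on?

First find the weekday of Aug 22, 2164. Doomsday rule: the anchor day for the 2100s is Sunday. For year 64: 64÷12 = 5 r 4, and 4÷4 = 1, so 5+4+1 = 10.
Sunday + 10 ≡ Wednesday — that's 2164's doomsday.
In August the doomsday date is Aug 8.
Aug 22 is 14 days after Aug 8; 14 mod 7 = 0, so Wednesday + 0 = Wednesday.
2778 mod 7 = 6, so 2778 days after a Wednesday is Wednesday + 6 = Tuesday.

Tuesday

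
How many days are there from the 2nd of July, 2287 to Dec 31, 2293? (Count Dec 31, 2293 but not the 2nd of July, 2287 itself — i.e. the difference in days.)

2374

Jul 2, 2287 → Jul 2, 2288: 366 days (Feb 29, 2288 is in that span).
Jul 2, 2288 → Jul 2, 2289: 365 days.
Jul 2, 2289 → Jul 2, 2290: 365 days.
Jul 2, 2290 → Jul 2, 2291: 365 days.
Jul 2, 2291 → Jul 2, 2292: 366 days (Feb 29, 2292 is in that span).
Jul 2, 2292 → Jul 2, 2293: 365 days.
Jul 2, 2293 → Aug 2, 2293: 31 days (July has 31).
Aug 2, 2293 → Sep 2, 2293: 31 days (August has 31).
Sep 2, 2293 → Oct 2, 2293: 30 days (September has 30).
Oct 2, 2293 → Nov 2, 2293: 31 days (October has 31).
Nov 2, 2293 → Dec 2, 2293: 30 days (November has 30).
Dec 2, 2293 → Dec 31, 2293: 29 days.
Total: 2374 days.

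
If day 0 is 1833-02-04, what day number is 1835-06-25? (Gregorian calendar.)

871

Feb 4, 1833 → Feb 4, 1834: 365 days.
Feb 4, 1834 → Feb 4, 1835: 365 days.
Feb 4, 1835 → Mar 4, 1835: 28 days (February has 28).
Mar 4, 1835 → Apr 4, 1835: 31 days (March has 31).
Apr 4, 1835 → May 4, 1835: 30 days (April has 30).
May 4, 1835 → Jun 4, 1835: 31 days (May has 31).
Jun 4, 1835 → Jun 25, 1835: 21 days.
Total: 871 days.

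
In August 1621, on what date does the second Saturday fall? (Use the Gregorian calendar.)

August 1, 1621 is a Sunday.
The first Saturday is therefore August 7 (6 days later).
The second Saturday is 7 + 1×7 = August 14.

August 14, 1621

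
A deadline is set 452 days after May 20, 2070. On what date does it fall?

August 15, 2071

+365 (one year) → May 20, 2071 (87 left).
May has 31 days: +12 → Jun 1, 2071 (75 left).
Jun has 30 days: +30 → Jul 1, 2071 (45 left).
Jul has 31 days: +31 → Aug 1, 2071 (14 left).
+14 → Aug 15, 2071.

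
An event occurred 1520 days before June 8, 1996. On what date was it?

April 10, 1992

−366 (one year; includes Feb 29, 1996) → Jun 8, 1995 (1154 left).
−365 (one year) → Jun 8, 1994 (789 left).
−365 (one year) → Jun 8, 1993 (424 left).
−365 (one year) → Jun 8, 1992 (59 left).
−8 → May 31, 1992 (end of May, 31 days; 51 left).
−31 → Apr 30, 1992 (end of Apr, 30 days; 20 left).
−20 → Apr 10, 1992.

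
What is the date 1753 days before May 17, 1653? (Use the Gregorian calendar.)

July 29, 1648

−365 (one year) → May 17, 1652 (1388 left).
−366 (one year; includes Feb 29, 1652) → May 17, 1651 (1022 left).
−365 (one year) → May 17, 1650 (657 left).
−365 (one year) → May 17, 1649 (292 left).
−17 → Apr 30, 1649 (end of Apr, 30 days; 275 left).
−30 → Mar 31, 1649 (end of Mar, 31 days; 245 left).
−31 → Feb 28, 1649 (end of Feb, 28 days; 214 left).
−28 → Jan 31, 1649 (end of Jan, 31 days; 186 left).
−31 → Dec 31, 1648 (end of Dec, 31 days; 155 left).
−31 → Nov 30, 1648 (end of Nov, 30 days; 124 left).
−30 → Oct 31, 1648 (end of Oct, 31 days; 94 left).
−31 → Sep 30, 1648 (end of Sep, 30 days; 63 left).
−30 → Aug 31, 1648 (end of Aug, 31 days; 33 left).
−31 → Jul 31, 1648 (end of Jul, 31 days; 2 left).
−2 → Jul 29, 1648.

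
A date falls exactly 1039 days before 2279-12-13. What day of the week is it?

Dec 13, 2279 is a Saturday.
1039 mod 7 = 3, so 1039 days before a Saturday is Saturday − 3 = Wednesday.

Wednesday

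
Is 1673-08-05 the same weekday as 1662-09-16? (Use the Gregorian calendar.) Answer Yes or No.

Yes

From Sep 16, 1662 to Aug 5, 1673 is 3976 days.
3976 mod 7 = 0, so they are the same weekday.
(Sep 16, 1662 is a Saturday; Aug 5, 1673 is a Saturday.)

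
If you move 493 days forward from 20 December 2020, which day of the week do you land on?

Wednesday

First find the weekday of Dec 20, 2020. Doomsday rule: the anchor day for the 2000s is Tuesday. For year 20: 20÷12 = 1 r 8, and 8÷4 = 2, so 1+8+2 = 11.
Tuesday + 11 ≡ Saturday — that's 2020's doomsday.
In December the doomsday date is Dec 12.
Dec 20 is 8 days after Dec 12; 8 mod 7 = 1, so Saturday + 1 = Sunday.
493 mod 7 = 3, so 493 days after a Sunday is Sunday + 3 = Wednesday.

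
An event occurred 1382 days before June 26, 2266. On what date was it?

September 13, 2262

−365 (one year) → Jun 26, 2265 (1017 left).
−365 (one year) → Jun 26, 2264 (652 left).
−366 (one year; includes Feb 29, 2264) → Jun 26, 2263 (286 left).
−26 → May 31, 2263 (end of May, 31 days; 260 left).
−31 → Apr 30, 2263 (end of Apr, 30 days; 229 left).
−30 → Mar 31, 2263 (end of Mar, 31 days; 199 left).
−31 → Feb 28, 2263 (end of Feb, 28 days; 168 left).
−28 → Jan 31, 2263 (end of Jan, 31 days; 140 left).
−31 → Dec 31, 2262 (end of Dec, 31 days; 109 left).
−31 → Nov 30, 2262 (end of Nov, 30 days; 78 left).
−30 → Oct 31, 2262 (end of Oct, 31 days; 48 left).
−31 → Sep 30, 2262 (end of Sep, 30 days; 17 left).
−17 → Sep 13, 2262.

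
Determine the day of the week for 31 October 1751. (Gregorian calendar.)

Doomsday rule: the anchor day for the 1700s is Sunday. For year 51: 51÷12 = 4 r 3, and 3÷4 = 0, so 4+3+0 = 7.
Sunday + 7 ≡ Sunday — that's 1751's doomsday.
In October the doomsday date is Oct 10.
Oct 31 is 21 days after Oct 10; 21 mod 7 = 0, so Sunday + 0 = Sunday.

Sunday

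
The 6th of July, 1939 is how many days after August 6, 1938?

334

Aug 6, 1938 → Sep 6, 1938: 31 days (August has 31).
Sep 6, 1938 → Oct 6, 1938: 30 days (September has 30).
Oct 6, 1938 → Nov 6, 1938: 31 days (October has 31).
Nov 6, 1938 → Dec 6, 1938: 30 days (November has 30).
Dec 6, 1938 → Jan 6, 1939: 31 days (December has 31).
Jan 6, 1939 → Feb 6, 1939: 31 days (January has 31).
Feb 6, 1939 → Mar 6, 1939: 28 days (February has 28).
Mar 6, 1939 → Apr 6, 1939: 31 days (March has 31).
Apr 6, 1939 → May 6, 1939: 30 days (April has 30).
May 6, 1939 → Jun 6, 1939: 31 days (May has 31).
Jun 6, 1939 → Jul 6, 1939: 30 days.
Total: 334 days.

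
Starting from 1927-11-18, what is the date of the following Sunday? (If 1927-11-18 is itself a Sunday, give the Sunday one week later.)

Nov 18, 1927 is a Friday.
From Friday to the next Sunday is 2 days.
Nov 18, 1927 + 2 = Nov 20, 1927.

November 20, 1927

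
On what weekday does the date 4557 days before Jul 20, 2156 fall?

First find the weekday of Jul 20, 2156. Doomsday rule: the anchor day for the 2100s is Sunday. For year 56: 56÷12 = 4 r 8, and 8÷4 = 2, so 4+8+2 = 14.
Sunday + 14 ≡ Sunday — that's 2156's doomsday.
In July the doomsday date is Jul 11.
Jul 20 is 9 days after Jul 11; 9 mod 7 = 2, so Sunday + 2 = Tuesday.
4557 mod 7 = 0, so 4557 days before a Tuesday is Tuesday − 0 = Tuesday.

Tuesday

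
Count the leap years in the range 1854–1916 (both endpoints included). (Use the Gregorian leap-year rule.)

Multiples of 4 in [1854,1916]: 16.
Of those, multiples of 100: 1 (not leap unless ÷400).
Multiples of 400: 0.
Leap years = 16 − 1 + 0 = 15.

15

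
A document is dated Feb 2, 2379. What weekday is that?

Friday

Doomsday rule: the anchor day for the 2300s is Wednesday. For year 79: 79÷12 = 6 r 7, and 7÷4 = 1, so 6+7+1 = 14.
Wednesday + 14 ≡ Wednesday — that's 2379's doomsday.
In February the doomsday date is Feb 28 (2379 is not a leap year).
Feb 2 is 26 days before Feb 28; 26 mod 7 = 5, so Wednesday − 5 = Friday.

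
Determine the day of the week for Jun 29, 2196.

Wednesday

January 1, 2196 is a Friday.
Jan 1, 2196 → Feb 1, 2196: 31 days (January has 31).
Feb 1, 2196 → Mar 1, 2196: 29 days (February has 29).
Mar 1, 2196 → Apr 1, 2196: 31 days (March has 31).
Apr 1, 2196 → May 1, 2196: 30 days (April has 30).
May 1, 2196 → Jun 1, 2196: 31 days (May has 31).
Jun 1, 2196 → Jun 29, 2196: 28 days.
Total: 180 days.
180 mod 7 = 5, so Friday + 5 = Wednesday.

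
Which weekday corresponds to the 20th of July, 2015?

Monday

Doomsday rule: the anchor day for the 2000s is Tuesday. For year 15: 15÷12 = 1 r 3, and 3÷4 = 0, so 1+3+0 = 4.
Tuesday + 4 ≡ Saturday — that's 2015's doomsday.
In July the doomsday date is Jul 11.
Jul 20 is 9 days after Jul 11; 9 mod 7 = 2, so Saturday + 2 = Monday.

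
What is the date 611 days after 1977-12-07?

August 10, 1979

+365 (one year) → Dec 7, 1978 (246 left).
Dec has 31 days: +25 → Jan 1, 1979 (221 left).
Jan has 31 days: +31 → Feb 1, 1979 (190 left).
Feb has 28 days: +28 → Mar 1, 1979 (162 left).
Mar has 31 days: +31 → Apr 1, 1979 (131 left).
Apr has 30 days: +30 → May 1, 1979 (101 left).
May has 31 days: +31 → Jun 1, 1979 (70 left).
Jun has 30 days: +30 → Jul 1, 1979 (40 left).
Jul has 31 days: +31 → Aug 1, 1979 (9 left).
+9 → Aug 10, 1979.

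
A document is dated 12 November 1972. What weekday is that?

Sunday

January 1, 1972 is a Saturday.
Jan 1, 1972 → Feb 1, 1972: 31 days (January has 31).
Feb 1, 1972 → Mar 1, 1972: 29 days (February has 29).
Mar 1, 1972 → Apr 1, 1972: 31 days (March has 31).
Apr 1, 1972 → May 1, 1972: 30 days (April has 30).
May 1, 1972 → Jun 1, 1972: 31 days (May has 31).
Jun 1, 1972 → Jul 1, 1972: 30 days (June has 30).
Jul 1, 1972 → Aug 1, 1972: 31 days (July has 31).
Aug 1, 1972 → Sep 1, 1972: 31 days (August has 31).
Sep 1, 1972 → Oct 1, 1972: 30 days (September has 30).
Oct 1, 1972 → Nov 1, 1972: 31 days (October has 31).
Nov 1, 1972 → Nov 12, 1972: 11 days.
Total: 316 days.
316 mod 7 = 1, so Saturday + 1 = Sunday.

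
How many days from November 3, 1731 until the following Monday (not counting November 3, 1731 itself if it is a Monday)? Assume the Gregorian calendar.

Nov 3, 1731 is a Saturday.
From Saturday to the next Monday is 2 days.

2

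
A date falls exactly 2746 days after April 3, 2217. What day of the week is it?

Saturday

Apr 3, 2217 is a Thursday.
2746 mod 7 = 2, so 2746 days after a Thursday is Thursday + 2 = Saturday.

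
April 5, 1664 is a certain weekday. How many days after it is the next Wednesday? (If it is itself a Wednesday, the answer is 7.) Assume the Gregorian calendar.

4

Apr 5, 1664 is a Saturday.
From Saturday to the next Wednesday is 4 days.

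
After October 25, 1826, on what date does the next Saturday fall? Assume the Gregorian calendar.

October 28, 1826

Oct 25, 1826 is a Wednesday.
From Wednesday to the next Saturday is 3 days.
Oct 25, 1826 + 3 = Oct 28, 1826.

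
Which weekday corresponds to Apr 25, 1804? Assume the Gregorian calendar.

Doomsday rule: the anchor day for the 1800s is Friday. For year 04: 4÷12 = 0 r 4, and 4÷4 = 1, so 0+4+1 = 5.
Friday + 5 ≡ Wednesday — that's 1804's doomsday.
In April the doomsday date is Apr 4.
Apr 25 is 21 days after Apr 4; 21 mod 7 = 0, so Wednesday + 0 = Wednesday.

Wednesday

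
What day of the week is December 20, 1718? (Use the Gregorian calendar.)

Doomsday rule: the anchor day for the 1700s is Sunday. For year 18: 18÷12 = 1 r 6, and 6÷4 = 1, so 1+6+1 = 8.
Sunday + 8 ≡ Monday — that's 1718's doomsday.
In December the doomsday date is Dec 12.
Dec 20 is 8 days after Dec 12; 8 mod 7 = 1, so Monday + 1 = Tuesday.

Tuesday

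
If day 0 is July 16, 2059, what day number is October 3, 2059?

Jul 16, 2059 → Aug 16, 2059: 31 days (July has 31).
Aug 16, 2059 → Sep 16, 2059: 31 days (August has 31).
Sep 16, 2059 → Oct 3, 2059: 17 days.
Total: 79 days.

79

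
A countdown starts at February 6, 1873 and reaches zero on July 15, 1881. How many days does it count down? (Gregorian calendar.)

3081

Feb 6, 1873 → Feb 6, 1874: 365 days.
Feb 6, 1874 → Feb 6, 1875: 365 days.
Feb 6, 1875 → Feb 6, 1876: 365 days.
Feb 6, 1876 → Feb 6, 1877: 366 days (Feb 29, 1876 is in that span).
Feb 6, 1877 → Feb 6, 1878: 365 days.
Feb 6, 1878 → Feb 6, 1879: 365 days.
Feb 6, 1879 → Feb 6, 1880: 365 days.
Feb 6, 1880 → Feb 6, 1881: 366 days (Feb 29, 1880 is in that span).
Feb 6, 1881 → Mar 6, 1881: 28 days (February has 28).
Mar 6, 1881 → Apr 6, 1881: 31 days (March has 31).
Apr 6, 1881 → May 6, 1881: 30 days (April has 30).
May 6, 1881 → Jun 6, 1881: 31 days (May has 31).
Jun 6, 1881 → Jul 6, 1881: 30 days (June has 30).
Jul 6, 1881 → Jul 15, 1881: 9 days.
Total: 3081 days.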